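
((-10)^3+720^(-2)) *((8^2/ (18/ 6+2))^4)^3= -19342813076521541.50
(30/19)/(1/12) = 360/19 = 18.95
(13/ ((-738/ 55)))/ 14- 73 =-754951/ 10332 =-73.07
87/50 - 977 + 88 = -44363/50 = -887.26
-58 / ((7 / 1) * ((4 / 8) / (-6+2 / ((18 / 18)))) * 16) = 29 / 7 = 4.14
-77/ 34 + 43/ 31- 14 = -15681/ 1054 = -14.88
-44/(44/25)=-25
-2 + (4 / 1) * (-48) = -194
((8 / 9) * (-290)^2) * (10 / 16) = 420500 / 9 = 46722.22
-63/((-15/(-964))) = -4048.80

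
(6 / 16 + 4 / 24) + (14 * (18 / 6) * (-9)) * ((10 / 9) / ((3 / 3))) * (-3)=1260.54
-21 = -21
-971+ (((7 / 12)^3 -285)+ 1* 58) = -2069801 / 1728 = -1197.80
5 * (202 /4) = 505 /2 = 252.50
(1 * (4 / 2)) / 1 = 2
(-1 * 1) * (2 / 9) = -2 / 9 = -0.22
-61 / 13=-4.69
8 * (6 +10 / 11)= 608 / 11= 55.27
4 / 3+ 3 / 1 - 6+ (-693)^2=1440742 / 3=480247.33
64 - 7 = 57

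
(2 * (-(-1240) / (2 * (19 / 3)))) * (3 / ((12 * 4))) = 465 / 38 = 12.24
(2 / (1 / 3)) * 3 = 18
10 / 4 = 2.50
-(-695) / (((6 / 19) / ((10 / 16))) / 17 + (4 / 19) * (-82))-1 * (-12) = -788441 / 27832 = -28.33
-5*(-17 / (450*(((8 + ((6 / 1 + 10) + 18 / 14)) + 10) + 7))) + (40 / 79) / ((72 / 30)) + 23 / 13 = 54299093 / 27359280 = 1.98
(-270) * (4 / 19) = -1080 / 19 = -56.84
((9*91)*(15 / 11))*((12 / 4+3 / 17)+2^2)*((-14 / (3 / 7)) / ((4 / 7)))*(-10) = 856796850 / 187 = 4581801.34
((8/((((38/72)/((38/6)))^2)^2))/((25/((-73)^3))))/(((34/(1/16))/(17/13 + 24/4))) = -38316618432/1105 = -34675672.79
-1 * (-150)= 150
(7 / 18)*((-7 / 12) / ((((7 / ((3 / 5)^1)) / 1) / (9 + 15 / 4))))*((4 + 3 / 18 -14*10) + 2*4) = 31.69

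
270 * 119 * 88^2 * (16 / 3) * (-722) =-958102548480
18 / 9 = 2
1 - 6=-5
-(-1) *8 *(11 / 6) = 44 / 3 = 14.67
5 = 5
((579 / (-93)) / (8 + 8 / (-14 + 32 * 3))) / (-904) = 7913 / 9303968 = 0.00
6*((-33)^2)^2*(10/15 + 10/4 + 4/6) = 27276183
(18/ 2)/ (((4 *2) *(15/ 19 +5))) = 171/ 880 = 0.19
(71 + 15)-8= 78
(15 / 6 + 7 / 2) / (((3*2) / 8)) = 8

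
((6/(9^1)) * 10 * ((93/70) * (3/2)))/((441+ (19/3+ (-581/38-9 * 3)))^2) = 1208628/14924914375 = 0.00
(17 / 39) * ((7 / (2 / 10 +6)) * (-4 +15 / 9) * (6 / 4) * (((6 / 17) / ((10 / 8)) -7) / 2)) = 27979 / 4836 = 5.79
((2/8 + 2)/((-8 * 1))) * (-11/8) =99/256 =0.39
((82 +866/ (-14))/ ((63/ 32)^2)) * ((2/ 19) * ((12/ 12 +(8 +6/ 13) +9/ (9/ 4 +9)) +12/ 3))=9914368/ 1270815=7.80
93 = 93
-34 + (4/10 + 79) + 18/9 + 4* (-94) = -1643/5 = -328.60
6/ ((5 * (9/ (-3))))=-2/ 5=-0.40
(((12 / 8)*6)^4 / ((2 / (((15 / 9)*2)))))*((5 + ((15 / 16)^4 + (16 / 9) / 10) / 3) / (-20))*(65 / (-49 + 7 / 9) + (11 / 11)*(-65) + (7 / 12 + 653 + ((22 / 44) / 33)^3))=-1033986988628969349 / 605714120704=-1707054.46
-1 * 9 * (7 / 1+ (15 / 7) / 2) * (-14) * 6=6102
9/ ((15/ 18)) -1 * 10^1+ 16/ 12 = 32/ 15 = 2.13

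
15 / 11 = 1.36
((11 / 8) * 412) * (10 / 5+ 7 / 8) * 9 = 234531 / 16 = 14658.19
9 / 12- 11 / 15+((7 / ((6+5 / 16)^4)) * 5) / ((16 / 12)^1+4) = 129865201 / 6243624060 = 0.02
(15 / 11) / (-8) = -15 / 88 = -0.17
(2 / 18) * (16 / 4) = 4 / 9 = 0.44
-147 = -147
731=731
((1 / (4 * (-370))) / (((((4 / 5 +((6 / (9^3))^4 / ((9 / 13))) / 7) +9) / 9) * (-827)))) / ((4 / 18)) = 17793060798303 / 5269736988360308368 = 0.00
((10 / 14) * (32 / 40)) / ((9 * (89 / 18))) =8 / 623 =0.01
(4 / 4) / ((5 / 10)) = 2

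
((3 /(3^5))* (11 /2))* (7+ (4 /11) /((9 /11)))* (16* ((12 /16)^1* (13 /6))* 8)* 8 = 613184 /729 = 841.13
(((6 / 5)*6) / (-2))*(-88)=1584 / 5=316.80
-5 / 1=-5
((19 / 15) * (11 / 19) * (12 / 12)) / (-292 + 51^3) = 11 / 1985385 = 0.00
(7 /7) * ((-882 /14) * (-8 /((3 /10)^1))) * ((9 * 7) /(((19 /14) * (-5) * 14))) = -21168 /19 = -1114.11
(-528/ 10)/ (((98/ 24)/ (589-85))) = -228096/ 35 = -6517.03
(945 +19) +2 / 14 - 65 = 6294 / 7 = 899.14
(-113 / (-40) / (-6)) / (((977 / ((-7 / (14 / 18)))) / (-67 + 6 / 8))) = -17967 / 62528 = -0.29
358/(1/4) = 1432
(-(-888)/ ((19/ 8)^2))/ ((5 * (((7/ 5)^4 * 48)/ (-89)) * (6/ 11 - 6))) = 2.79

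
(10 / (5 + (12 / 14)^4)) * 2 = 48020 / 13301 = 3.61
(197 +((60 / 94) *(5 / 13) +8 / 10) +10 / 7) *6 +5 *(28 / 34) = 436603756 / 363545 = 1200.96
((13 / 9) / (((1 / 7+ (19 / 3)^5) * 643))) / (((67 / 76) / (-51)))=-2380833 / 186680053954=-0.00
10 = 10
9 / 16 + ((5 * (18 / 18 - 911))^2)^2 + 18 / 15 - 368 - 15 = 34287480499969501 / 80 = 428593506249618.76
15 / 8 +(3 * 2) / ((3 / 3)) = 63 / 8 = 7.88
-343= -343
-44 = -44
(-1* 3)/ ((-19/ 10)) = 30/ 19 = 1.58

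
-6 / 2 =-3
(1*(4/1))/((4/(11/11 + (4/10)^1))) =7/5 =1.40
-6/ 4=-3/ 2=-1.50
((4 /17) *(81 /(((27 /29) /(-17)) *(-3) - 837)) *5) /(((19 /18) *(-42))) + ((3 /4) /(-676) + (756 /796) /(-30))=-2064000063 /68346263440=-0.03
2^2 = 4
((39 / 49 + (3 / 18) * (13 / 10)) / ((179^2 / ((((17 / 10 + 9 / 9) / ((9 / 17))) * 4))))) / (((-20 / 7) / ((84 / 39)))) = -3893 / 8010250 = -0.00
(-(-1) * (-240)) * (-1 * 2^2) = 960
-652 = -652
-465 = -465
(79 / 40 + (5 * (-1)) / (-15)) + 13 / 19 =6823 / 2280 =2.99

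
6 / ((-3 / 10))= -20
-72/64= -9/8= -1.12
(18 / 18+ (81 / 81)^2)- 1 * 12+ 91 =81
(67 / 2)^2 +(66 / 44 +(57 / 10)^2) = 28906 / 25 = 1156.24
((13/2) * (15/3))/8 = 65/16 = 4.06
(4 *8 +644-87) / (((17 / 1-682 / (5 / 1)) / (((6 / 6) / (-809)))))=0.01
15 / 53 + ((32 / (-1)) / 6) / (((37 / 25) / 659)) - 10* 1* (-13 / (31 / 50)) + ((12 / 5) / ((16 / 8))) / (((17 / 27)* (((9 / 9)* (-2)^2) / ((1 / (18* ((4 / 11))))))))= -536914956673 / 248027280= -2164.74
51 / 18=17 / 6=2.83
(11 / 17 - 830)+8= -13963 / 17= -821.35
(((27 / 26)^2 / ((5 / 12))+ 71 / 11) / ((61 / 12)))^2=1017322373376 / 321483330025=3.16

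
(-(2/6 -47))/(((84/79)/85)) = 33575/9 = 3730.56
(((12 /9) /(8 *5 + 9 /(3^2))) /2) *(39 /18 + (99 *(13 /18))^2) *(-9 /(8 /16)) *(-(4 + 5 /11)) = 3007277 /451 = 6668.02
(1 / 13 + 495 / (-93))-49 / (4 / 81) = -1607963 / 1612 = -997.50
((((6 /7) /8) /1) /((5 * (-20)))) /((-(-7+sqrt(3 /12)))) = -3 /18200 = -0.00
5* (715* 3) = 10725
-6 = -6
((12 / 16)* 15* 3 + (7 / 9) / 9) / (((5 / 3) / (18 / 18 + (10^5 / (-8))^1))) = -253752.85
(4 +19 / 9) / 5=11 / 9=1.22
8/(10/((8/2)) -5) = -16/5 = -3.20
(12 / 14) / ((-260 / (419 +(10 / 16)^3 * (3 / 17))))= -10942053 / 7920640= -1.38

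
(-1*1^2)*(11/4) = -11/4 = -2.75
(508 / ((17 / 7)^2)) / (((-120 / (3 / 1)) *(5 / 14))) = -43561 / 7225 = -6.03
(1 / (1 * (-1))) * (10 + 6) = -16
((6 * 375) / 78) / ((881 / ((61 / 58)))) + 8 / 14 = 2817221 / 4649918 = 0.61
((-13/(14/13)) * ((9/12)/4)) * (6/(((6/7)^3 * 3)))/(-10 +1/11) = 91091/125568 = 0.73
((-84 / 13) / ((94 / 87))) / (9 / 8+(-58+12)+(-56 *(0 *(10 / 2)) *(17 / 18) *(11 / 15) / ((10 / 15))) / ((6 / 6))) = 29232 / 219349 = 0.13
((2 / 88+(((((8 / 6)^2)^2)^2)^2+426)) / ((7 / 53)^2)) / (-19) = -2797453173388721 / 1763365879044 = -1586.43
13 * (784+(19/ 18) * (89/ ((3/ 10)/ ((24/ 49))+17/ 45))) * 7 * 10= 570235120/ 713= 799768.75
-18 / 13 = -1.38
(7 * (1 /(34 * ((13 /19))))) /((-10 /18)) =-0.54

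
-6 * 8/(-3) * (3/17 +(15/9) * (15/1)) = 6848/17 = 402.82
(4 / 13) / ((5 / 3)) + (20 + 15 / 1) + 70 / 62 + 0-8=57052 / 2015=28.31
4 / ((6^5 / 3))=1 / 648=0.00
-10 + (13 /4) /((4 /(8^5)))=26614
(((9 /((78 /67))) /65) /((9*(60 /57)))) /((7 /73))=92929 /709800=0.13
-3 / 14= -0.21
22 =22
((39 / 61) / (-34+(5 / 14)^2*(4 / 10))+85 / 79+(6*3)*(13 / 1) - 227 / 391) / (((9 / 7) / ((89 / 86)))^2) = 95084724110525947 / 625917588498018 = 151.91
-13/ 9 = -1.44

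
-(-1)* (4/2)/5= 2/5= 0.40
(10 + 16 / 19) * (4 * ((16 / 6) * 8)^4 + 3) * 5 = 69122380210 / 1539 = 44913827.30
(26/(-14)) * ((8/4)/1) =-26/7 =-3.71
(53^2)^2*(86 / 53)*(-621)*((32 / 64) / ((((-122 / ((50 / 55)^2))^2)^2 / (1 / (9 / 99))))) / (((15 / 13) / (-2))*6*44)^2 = -388803916515625 / 97943306447709393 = -0.00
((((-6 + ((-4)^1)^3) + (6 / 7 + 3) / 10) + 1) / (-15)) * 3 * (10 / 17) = 4803 / 595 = 8.07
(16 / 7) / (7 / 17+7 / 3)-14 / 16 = -0.04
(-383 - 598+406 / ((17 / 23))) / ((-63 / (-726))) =-1776038 / 357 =-4974.90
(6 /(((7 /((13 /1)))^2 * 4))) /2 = 507 /196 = 2.59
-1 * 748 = -748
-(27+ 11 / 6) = -173 / 6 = -28.83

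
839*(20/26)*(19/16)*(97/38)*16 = 406915/13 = 31301.15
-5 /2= -2.50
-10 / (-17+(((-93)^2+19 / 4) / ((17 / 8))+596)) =-170 / 79073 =-0.00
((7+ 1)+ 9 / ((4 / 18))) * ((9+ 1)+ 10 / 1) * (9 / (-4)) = -4365 / 2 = -2182.50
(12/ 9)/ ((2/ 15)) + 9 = 19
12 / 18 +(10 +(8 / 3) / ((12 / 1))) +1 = 107 / 9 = 11.89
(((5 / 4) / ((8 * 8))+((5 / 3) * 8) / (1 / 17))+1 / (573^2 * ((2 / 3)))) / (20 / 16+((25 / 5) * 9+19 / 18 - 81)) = -19053479469 / 2832092992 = -6.73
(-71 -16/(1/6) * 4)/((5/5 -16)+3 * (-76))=1.87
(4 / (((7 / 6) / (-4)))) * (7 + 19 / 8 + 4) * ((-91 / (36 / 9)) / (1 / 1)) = 4173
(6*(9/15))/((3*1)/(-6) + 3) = 36/25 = 1.44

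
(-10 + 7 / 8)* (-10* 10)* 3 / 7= 5475 / 14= 391.07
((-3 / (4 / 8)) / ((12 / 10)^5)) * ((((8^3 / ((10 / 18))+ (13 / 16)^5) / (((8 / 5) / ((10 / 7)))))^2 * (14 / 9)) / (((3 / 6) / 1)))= -1825359702483482572578125 / 359091701538619392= -5083268.97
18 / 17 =1.06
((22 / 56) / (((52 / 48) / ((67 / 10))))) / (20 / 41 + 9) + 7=2568581 / 353990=7.26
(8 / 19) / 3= 8 / 57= 0.14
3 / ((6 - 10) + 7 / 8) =-24 / 25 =-0.96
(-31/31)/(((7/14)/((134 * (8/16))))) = -134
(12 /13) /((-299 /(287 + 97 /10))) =-774 /845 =-0.92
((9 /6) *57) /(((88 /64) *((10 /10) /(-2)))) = -124.36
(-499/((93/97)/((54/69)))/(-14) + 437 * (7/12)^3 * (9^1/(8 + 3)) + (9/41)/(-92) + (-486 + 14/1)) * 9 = -482232076257/144060224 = -3347.43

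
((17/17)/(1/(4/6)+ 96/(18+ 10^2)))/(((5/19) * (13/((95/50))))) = 21299/88725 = 0.24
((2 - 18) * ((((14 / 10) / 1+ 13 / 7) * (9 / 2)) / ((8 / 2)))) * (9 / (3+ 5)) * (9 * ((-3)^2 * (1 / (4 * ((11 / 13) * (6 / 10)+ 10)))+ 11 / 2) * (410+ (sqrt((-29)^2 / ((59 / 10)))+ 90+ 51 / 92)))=-29872541496033 / 17594080 - 18811832607 * sqrt(590) / 11283160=-1738371.92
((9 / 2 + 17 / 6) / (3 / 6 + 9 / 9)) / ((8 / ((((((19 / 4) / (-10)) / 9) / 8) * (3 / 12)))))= -209 / 207360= -0.00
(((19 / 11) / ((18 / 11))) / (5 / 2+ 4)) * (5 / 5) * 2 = 38 / 117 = 0.32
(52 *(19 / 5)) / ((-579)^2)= 988 / 1676205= 0.00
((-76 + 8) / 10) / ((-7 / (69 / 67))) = 2346 / 2345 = 1.00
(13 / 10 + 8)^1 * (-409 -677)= -10099.80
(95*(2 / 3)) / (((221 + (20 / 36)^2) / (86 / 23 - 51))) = -2788155 / 206149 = -13.52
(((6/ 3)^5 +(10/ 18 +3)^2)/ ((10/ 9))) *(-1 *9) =-1808/ 5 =-361.60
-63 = -63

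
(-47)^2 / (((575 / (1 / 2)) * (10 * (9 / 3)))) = 2209 / 34500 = 0.06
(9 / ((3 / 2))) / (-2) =-3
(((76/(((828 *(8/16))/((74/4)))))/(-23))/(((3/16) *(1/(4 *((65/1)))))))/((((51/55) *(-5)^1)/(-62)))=-1994495360/728433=-2738.06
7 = 7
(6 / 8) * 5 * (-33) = -495 / 4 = -123.75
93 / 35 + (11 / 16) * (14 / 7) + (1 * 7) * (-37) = -71391 / 280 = -254.97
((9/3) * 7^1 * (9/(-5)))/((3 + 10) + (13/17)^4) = -2.83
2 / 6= 0.33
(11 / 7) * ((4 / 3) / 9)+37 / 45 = 997 / 945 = 1.06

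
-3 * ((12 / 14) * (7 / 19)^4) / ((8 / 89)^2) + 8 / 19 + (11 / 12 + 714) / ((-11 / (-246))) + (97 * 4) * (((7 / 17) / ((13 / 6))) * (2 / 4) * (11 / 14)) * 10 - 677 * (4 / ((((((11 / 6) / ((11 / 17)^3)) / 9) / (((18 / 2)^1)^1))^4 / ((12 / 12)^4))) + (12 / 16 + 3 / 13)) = -19306949794474148466290005182921 / 347446127957018070693856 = -55568182.35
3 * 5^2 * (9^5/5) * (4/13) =272533.85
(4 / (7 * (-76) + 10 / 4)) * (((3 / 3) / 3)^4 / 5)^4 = -8 / 28491548461875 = -0.00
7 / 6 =1.17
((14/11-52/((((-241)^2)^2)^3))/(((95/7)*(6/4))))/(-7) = -358295445407064844607236788108/40116293619683867422988833282645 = -0.01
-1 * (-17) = 17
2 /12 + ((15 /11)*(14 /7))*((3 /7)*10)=5477 /462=11.85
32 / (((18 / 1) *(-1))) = -16 / 9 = -1.78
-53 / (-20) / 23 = 53 / 460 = 0.12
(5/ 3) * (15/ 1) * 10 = 250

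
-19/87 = -0.22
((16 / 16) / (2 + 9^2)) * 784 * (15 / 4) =2940 / 83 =35.42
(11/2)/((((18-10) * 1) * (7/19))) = 209/112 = 1.87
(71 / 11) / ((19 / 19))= 71 / 11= 6.45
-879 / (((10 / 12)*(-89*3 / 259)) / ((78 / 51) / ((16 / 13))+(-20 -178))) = -6091980699 / 30260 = -201321.24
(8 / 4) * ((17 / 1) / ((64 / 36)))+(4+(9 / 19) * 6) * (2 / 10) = 20.49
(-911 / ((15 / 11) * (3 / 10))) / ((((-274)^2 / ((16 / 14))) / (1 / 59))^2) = -80168 / 540785304453681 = -0.00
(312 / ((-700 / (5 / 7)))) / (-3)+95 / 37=24237 / 9065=2.67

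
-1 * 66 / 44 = -3 / 2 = -1.50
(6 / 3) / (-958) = -1 / 479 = -0.00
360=360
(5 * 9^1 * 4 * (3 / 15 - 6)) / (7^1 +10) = -1044 / 17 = -61.41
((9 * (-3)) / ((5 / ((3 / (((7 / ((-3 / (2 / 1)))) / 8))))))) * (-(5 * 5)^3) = -3037500 / 7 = -433928.57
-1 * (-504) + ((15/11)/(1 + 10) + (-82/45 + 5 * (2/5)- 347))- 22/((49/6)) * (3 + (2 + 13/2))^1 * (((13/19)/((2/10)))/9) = 737713598/5069295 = 145.53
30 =30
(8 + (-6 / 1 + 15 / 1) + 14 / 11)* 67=13467 / 11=1224.27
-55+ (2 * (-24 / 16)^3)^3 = -23203 / 64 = -362.55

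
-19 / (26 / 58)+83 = 528 / 13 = 40.62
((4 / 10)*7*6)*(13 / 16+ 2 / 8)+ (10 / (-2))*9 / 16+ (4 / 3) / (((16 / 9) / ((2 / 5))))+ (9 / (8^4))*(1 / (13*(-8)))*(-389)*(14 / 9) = 16347439 / 1064960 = 15.35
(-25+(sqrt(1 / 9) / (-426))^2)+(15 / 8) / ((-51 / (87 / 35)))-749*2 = -592058508305 / 388721592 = -1523.09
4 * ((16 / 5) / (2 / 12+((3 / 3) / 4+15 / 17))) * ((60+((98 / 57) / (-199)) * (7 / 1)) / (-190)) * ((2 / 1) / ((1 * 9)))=-2958898688 / 4283400375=-0.69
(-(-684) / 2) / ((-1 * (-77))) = 342 / 77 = 4.44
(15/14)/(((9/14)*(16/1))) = 5/48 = 0.10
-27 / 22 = -1.23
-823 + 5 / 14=-11517 / 14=-822.64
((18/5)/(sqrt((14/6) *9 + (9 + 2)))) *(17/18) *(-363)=-6171 *sqrt(2)/40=-218.18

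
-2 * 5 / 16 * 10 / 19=-25 / 76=-0.33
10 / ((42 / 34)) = 170 / 21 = 8.10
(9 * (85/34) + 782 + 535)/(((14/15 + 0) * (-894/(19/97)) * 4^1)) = -254505/3237472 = -0.08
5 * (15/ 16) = 75/ 16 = 4.69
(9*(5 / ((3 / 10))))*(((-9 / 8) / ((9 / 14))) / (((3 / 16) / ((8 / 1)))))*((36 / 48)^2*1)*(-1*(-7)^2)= 308700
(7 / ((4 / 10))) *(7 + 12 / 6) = 315 / 2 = 157.50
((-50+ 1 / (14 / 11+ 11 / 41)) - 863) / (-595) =634084 / 413525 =1.53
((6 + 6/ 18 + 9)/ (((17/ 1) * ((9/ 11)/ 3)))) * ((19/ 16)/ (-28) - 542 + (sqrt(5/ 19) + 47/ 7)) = -8668033/ 4896 + 506 * sqrt(95)/ 2907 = -1768.74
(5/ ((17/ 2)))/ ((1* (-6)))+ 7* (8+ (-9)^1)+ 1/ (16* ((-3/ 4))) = -1465/ 204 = -7.18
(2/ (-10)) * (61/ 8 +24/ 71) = -4523/ 2840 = -1.59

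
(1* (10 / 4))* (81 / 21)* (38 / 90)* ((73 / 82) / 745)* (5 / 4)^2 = 20805 / 2736832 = 0.01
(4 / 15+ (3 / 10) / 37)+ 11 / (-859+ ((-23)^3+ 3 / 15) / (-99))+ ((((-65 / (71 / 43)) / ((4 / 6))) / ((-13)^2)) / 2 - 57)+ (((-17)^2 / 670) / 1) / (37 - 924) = -56.92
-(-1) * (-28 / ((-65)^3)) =28 / 274625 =0.00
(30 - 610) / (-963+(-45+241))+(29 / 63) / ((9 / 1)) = 351103 / 434889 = 0.81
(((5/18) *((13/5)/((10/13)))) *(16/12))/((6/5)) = 169/162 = 1.04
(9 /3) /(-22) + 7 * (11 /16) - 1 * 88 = -14665 /176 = -83.32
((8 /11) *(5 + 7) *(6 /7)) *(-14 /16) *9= -648 /11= -58.91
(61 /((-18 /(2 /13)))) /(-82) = 61 /9594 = 0.01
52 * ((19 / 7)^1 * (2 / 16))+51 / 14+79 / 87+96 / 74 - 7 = 371593 / 22533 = 16.49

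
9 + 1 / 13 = 9.08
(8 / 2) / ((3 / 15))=20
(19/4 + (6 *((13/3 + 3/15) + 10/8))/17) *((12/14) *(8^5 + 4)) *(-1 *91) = -1475575686/85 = -17359713.95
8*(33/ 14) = 132/ 7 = 18.86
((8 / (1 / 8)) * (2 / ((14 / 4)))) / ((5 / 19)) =4864 / 35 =138.97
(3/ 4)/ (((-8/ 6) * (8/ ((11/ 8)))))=-0.10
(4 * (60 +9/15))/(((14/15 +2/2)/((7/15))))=8484/145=58.51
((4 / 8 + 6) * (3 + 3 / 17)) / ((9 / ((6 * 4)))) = 936 / 17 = 55.06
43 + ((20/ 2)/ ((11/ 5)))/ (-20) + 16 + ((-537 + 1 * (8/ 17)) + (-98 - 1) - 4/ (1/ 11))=-232163/ 374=-620.76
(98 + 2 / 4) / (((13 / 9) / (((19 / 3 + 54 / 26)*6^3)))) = 20935584 / 169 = 123879.20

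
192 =192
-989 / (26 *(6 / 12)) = -989 / 13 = -76.08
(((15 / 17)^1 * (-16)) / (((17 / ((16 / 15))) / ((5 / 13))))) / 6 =-640 / 11271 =-0.06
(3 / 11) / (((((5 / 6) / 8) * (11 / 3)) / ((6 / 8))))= 324 / 605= 0.54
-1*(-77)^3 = 456533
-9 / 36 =-1 / 4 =-0.25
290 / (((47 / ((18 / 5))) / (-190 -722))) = -952128 / 47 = -20258.04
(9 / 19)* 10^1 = 90 / 19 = 4.74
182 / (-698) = -91 / 349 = -0.26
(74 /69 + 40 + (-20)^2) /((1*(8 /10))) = 551.34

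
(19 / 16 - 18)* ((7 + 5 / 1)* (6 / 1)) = -2421 / 2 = -1210.50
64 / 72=8 / 9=0.89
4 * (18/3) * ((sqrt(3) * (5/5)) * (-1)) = -24 * sqrt(3) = -41.57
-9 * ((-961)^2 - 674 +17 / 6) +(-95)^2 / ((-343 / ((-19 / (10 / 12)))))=-5697263331 / 686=-8305048.59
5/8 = 0.62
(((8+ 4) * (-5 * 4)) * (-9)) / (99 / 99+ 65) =360 / 11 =32.73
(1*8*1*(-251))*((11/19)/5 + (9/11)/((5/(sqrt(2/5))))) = -22088/95 - 18072*sqrt(10)/275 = -440.32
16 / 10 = 8 / 5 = 1.60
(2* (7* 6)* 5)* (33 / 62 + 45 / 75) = 14742 / 31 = 475.55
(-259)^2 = 67081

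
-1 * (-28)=28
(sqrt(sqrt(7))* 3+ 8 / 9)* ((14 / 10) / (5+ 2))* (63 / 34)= 28 / 85+ 189* 7^(1 / 4) / 170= 2.14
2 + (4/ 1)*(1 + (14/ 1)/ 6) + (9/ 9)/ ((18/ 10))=143/ 9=15.89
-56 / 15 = -3.73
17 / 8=2.12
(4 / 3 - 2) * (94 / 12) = -47 / 9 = -5.22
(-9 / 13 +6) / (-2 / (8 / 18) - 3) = -46 / 65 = -0.71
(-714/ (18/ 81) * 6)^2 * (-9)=-3344771556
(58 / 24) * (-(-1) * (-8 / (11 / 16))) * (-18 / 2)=2784 / 11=253.09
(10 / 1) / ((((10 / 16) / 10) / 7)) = 1120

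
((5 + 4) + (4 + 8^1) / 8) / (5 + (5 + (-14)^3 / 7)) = -21 / 764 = -0.03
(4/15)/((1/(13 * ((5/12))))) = 13/9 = 1.44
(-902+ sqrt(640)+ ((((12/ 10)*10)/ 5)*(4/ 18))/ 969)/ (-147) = 13110562/ 2136645 -8*sqrt(10)/ 147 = 5.96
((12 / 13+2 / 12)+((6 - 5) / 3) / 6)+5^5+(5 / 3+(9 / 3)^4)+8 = 376367 / 117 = 3216.81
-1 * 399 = -399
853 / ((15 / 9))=2559 / 5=511.80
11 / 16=0.69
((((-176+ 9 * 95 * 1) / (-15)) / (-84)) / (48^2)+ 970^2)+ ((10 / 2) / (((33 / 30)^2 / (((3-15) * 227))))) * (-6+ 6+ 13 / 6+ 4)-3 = 43732031996377 / 50181120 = 871483.78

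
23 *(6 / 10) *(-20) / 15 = -18.40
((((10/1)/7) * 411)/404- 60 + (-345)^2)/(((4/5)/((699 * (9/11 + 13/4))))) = 105238375356825/248864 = 422875045.63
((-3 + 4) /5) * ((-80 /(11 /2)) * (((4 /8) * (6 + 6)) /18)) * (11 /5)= -32 /15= -2.13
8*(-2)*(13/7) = -208/7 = -29.71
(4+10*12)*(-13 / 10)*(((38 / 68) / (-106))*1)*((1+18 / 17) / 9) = 53599 / 275706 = 0.19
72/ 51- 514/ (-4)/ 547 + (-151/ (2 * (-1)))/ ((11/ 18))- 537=-84246829/ 204578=-411.81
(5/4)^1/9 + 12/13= 497/468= 1.06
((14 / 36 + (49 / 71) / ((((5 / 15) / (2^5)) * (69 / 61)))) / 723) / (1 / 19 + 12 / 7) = 46100327 / 998837514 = 0.05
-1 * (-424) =424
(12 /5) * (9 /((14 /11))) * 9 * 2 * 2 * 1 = 21384 /35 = 610.97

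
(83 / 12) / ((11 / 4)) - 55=-1732 / 33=-52.48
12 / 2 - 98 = -92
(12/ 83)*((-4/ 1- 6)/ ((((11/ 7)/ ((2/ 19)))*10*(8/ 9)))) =-189/ 17347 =-0.01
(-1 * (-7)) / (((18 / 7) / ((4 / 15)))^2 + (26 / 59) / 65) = 404740 / 5376767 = 0.08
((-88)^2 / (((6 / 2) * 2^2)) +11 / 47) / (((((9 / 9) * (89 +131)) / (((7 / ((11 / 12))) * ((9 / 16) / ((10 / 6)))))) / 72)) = 544.52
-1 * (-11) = 11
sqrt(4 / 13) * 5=10 * sqrt(13) / 13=2.77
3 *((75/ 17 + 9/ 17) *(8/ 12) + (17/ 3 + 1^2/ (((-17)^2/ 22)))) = 7835/ 289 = 27.11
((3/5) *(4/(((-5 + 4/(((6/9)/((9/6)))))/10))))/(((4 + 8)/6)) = 3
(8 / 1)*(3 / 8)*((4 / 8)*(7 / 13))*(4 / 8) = 21 / 52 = 0.40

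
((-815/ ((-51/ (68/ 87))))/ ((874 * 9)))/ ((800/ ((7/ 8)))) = 1141/ 656968320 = 0.00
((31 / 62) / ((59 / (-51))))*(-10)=4.32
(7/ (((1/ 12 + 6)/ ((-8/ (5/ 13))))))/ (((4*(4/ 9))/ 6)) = -29484/ 365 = -80.78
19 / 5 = 3.80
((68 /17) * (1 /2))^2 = 4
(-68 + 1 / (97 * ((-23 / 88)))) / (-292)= 37949 / 162863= 0.23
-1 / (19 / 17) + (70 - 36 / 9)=1237 / 19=65.11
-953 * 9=-8577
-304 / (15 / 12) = -1216 / 5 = -243.20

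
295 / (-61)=-295 / 61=-4.84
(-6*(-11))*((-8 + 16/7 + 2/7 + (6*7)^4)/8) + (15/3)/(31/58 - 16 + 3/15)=25671446.89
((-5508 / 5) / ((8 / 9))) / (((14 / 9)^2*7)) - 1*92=-2266073 / 13720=-165.17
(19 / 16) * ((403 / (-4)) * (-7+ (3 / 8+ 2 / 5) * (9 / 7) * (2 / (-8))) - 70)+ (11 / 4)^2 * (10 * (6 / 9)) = 179467949 / 215040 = 834.58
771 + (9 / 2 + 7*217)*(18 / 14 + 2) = 80875 / 14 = 5776.79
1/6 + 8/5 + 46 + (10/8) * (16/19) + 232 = 280.82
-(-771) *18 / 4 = 6939 / 2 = 3469.50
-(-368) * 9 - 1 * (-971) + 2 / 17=4283.12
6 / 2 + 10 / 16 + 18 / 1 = 173 / 8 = 21.62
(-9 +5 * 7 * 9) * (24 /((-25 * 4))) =-1836 /25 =-73.44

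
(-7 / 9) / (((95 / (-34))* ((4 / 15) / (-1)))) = -119 / 114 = -1.04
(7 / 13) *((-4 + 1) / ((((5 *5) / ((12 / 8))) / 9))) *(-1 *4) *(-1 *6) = -6804 / 325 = -20.94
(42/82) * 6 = 126/41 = 3.07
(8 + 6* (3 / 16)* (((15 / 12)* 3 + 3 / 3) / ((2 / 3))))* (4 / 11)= 1025 / 176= 5.82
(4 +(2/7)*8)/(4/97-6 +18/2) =4268/2065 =2.07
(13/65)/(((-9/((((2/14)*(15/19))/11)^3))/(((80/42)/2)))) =-500/21919518929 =-0.00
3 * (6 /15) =6 /5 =1.20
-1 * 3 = -3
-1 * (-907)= 907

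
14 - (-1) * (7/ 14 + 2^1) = 33/ 2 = 16.50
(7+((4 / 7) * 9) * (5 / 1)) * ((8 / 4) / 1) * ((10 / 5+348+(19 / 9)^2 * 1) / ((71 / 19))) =6206.20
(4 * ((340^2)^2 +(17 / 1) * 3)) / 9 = 5939271133.78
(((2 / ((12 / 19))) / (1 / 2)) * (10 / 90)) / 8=19 / 216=0.09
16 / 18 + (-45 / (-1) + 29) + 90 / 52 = 17929 / 234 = 76.62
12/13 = 0.92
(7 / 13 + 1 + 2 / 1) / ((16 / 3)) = 69 / 104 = 0.66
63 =63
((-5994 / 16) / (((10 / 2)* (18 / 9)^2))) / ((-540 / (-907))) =-100677 / 3200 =-31.46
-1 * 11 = -11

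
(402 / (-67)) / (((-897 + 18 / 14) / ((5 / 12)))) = 7 / 2508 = 0.00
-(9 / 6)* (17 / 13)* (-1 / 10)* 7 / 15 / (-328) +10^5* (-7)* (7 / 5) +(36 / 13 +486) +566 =-417422246519 / 426400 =-978945.23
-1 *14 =-14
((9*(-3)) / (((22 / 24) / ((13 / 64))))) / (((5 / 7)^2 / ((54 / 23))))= -1393119 / 50600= -27.53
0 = 0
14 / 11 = 1.27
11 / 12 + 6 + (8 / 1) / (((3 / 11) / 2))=787 / 12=65.58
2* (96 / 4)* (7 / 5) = 336 / 5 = 67.20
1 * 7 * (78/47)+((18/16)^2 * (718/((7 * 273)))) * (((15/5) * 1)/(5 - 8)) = 10674093/958048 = 11.14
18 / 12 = 3 / 2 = 1.50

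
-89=-89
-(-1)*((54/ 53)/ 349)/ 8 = 27/ 73988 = 0.00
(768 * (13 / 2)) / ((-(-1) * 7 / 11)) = 54912 / 7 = 7844.57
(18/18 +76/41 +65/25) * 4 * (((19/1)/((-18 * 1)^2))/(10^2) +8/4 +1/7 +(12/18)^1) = 356269147/5811750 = 61.30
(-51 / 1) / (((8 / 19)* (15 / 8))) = -323 / 5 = -64.60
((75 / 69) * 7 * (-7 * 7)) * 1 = -372.83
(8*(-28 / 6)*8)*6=-1792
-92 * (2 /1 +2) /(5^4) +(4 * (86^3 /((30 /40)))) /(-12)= -1590143312 /5625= -282692.14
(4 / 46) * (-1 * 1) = -2 / 23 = -0.09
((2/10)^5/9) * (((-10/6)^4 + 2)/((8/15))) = 787/1215000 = 0.00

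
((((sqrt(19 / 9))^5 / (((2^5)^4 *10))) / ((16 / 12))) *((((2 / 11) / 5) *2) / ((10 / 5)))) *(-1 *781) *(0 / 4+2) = -25631 *sqrt(19) / 4246732800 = -0.00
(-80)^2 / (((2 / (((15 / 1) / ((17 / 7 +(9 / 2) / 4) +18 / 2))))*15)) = 179200 / 703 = 254.91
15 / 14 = 1.07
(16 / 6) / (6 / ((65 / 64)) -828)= -130 / 40077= -0.00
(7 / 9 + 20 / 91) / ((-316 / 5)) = -4085 / 258804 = -0.02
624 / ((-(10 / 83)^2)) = -1074684 / 25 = -42987.36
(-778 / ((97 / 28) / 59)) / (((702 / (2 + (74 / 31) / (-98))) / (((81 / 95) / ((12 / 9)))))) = -619883559 / 25995515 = -23.85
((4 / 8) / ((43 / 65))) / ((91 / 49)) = 0.41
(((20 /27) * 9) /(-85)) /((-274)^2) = -1 /957219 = -0.00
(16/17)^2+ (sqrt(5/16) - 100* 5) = -144244/289+ sqrt(5)/4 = -498.56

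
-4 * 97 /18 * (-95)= 18430 /9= 2047.78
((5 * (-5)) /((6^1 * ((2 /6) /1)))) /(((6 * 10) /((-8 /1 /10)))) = 1 /6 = 0.17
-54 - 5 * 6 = -84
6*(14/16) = 21/4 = 5.25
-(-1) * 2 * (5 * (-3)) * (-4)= 120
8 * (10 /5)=16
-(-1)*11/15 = 11/15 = 0.73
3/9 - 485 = -1454/3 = -484.67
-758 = -758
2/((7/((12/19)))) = 24/133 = 0.18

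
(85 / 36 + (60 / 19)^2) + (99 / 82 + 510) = 278961347 / 532836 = 523.54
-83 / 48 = -1.73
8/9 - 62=-550/9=-61.11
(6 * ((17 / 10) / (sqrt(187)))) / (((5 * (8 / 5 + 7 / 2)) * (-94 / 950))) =-190 * sqrt(187) / 8789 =-0.30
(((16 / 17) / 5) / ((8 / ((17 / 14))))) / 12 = 0.00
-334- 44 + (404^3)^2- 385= 4347986536860933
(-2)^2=4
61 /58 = 1.05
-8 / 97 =-0.08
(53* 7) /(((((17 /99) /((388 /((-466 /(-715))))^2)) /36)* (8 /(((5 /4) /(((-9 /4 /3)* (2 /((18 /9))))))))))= -5300122544466750 /922913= -5742819252.16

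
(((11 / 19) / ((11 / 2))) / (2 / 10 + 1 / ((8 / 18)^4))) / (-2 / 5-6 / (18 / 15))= -12800 / 16960293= -0.00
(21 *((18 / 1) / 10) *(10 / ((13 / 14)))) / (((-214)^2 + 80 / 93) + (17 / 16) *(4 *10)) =984312 / 110839573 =0.01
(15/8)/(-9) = -5/24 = -0.21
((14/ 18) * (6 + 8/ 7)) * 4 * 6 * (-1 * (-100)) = 40000/ 3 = 13333.33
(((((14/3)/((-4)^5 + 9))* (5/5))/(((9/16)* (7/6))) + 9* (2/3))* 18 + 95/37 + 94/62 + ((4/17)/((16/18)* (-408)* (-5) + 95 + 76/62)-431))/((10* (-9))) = 124594877018307/35147500296650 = 3.54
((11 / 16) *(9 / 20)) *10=99 / 32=3.09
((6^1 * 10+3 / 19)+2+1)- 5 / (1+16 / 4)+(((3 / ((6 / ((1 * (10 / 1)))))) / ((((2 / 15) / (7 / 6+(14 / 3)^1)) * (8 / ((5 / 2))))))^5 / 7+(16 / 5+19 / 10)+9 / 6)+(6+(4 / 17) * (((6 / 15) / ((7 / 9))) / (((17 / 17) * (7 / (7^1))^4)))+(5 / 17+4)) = 2588588245141828078649 / 12138651320320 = 213251717.74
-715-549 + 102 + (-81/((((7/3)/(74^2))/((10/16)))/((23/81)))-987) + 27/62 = -7786966/217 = -35884.64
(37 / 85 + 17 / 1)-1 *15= 207 / 85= 2.44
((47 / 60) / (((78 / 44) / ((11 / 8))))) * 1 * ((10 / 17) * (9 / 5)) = 5687 / 8840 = 0.64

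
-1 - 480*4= -1921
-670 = -670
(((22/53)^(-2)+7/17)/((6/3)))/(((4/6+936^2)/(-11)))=-0.00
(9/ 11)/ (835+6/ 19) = 0.00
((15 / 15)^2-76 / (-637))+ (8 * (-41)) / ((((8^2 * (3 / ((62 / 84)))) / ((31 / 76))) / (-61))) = 226518023 / 6971328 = 32.49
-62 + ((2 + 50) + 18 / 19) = -172 / 19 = -9.05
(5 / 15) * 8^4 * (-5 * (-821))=16814080 / 3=5604693.33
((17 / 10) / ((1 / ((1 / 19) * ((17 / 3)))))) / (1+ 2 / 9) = 867 / 2090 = 0.41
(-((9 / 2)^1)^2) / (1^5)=-81 / 4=-20.25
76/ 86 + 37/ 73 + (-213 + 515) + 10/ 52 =24776613/ 81614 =303.58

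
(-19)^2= 361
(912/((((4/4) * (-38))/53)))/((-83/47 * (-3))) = -19928/83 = -240.10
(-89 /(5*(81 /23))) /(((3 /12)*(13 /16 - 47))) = 131008 /299295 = 0.44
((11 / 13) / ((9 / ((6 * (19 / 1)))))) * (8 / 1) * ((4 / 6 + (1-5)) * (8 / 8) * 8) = -267520 / 117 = -2286.50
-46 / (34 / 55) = -1265 / 17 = -74.41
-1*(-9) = 9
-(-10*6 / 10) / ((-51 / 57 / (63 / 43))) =-7182 / 731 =-9.82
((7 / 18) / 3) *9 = 7 / 6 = 1.17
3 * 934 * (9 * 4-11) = 70050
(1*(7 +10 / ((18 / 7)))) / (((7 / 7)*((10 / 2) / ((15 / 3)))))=98 / 9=10.89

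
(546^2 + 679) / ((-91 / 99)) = -4225815 / 13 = -325062.69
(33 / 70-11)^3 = -400315553 / 343000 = -1167.10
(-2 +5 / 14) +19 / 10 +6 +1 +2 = 324 / 35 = 9.26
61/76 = 0.80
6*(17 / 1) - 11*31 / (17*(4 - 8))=7277 / 68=107.01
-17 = -17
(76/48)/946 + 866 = 9830851/11352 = 866.00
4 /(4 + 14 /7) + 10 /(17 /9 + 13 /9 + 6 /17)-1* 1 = 671 /282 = 2.38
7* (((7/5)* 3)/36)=49/60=0.82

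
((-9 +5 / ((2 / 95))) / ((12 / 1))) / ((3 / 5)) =2285 / 72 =31.74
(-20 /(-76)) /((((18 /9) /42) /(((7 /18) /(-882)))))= -5 /2052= -0.00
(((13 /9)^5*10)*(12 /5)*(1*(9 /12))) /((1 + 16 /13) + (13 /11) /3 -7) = -106189798 /4104999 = -25.87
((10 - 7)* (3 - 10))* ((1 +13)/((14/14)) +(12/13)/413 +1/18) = -1358573/4602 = -295.21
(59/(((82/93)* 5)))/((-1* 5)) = -5487/2050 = -2.68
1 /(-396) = -1 /396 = -0.00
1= 1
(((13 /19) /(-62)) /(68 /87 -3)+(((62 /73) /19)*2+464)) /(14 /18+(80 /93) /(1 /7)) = 69322509315 /1015619654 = 68.26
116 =116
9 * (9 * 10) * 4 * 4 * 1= 12960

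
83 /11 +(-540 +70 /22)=-5822 /11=-529.27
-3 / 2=-1.50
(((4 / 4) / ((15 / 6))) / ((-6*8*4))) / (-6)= 1 / 2880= 0.00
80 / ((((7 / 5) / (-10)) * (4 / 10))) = -10000 / 7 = -1428.57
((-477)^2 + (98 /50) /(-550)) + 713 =3138327451 /13750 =228242.00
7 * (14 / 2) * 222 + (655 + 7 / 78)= 899581 / 78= 11533.09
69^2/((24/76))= 15076.50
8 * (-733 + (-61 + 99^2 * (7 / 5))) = 517096 / 5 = 103419.20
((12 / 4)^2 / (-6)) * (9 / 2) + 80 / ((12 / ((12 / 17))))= -139 / 68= -2.04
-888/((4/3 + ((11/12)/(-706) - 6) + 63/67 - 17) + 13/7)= 3528350784/74979535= 47.06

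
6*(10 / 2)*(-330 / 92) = -2475 / 23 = -107.61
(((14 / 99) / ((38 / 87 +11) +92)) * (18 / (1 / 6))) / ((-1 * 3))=-4872 / 98989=-0.05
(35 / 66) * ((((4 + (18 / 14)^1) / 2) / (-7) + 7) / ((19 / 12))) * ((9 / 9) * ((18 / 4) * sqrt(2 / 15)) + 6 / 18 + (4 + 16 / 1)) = 48.74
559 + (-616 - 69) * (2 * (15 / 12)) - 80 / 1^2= -1233.50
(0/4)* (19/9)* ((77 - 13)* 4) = 0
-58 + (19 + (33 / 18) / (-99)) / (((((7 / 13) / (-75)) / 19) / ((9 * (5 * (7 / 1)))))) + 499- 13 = -31646019 / 2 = -15823009.50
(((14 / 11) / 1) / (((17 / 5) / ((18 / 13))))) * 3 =3780 / 2431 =1.55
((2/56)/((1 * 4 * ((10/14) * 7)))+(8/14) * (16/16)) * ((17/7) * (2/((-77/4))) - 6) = -108177/30184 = -3.58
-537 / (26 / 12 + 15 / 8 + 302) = -12888 / 7345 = -1.75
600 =600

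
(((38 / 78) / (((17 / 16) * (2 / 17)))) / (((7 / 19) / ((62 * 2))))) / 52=89528 / 3549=25.23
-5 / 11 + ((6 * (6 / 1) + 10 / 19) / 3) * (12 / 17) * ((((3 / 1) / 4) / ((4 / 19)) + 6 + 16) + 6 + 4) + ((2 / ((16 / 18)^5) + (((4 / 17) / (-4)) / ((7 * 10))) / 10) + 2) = 310.79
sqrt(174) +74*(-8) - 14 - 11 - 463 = -1080 +sqrt(174) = -1066.81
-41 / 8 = -5.12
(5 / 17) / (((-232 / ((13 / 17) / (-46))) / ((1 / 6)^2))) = 65 / 111031488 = 0.00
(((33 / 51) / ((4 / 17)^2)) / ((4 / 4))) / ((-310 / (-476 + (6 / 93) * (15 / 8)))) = 17.94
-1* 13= -13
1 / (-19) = -1 / 19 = -0.05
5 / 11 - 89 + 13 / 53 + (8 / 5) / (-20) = -1288141 / 14575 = -88.38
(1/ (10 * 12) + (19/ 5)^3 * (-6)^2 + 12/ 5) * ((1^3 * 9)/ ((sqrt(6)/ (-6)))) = -17800203 * sqrt(6)/ 1000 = -43601.41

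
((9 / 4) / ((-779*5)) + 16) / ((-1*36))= -249271 / 560880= -0.44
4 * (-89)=-356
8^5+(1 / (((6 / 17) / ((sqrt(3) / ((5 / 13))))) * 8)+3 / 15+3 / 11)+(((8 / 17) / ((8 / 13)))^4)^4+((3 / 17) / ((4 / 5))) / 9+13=221 * sqrt(3) / 240+1052823679011481940506940467 / 32116386637940133197460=32783.11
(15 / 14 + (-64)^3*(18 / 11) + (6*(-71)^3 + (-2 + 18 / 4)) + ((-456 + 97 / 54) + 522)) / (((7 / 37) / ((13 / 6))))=-5152709930017 / 174636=-29505428.03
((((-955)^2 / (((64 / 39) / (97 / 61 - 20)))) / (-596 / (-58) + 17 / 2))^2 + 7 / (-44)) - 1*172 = 149092466326935183502825 / 502079947776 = 296949653112.72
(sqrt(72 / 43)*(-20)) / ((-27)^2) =-40*sqrt(86) / 10449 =-0.04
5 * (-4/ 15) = -4/ 3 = -1.33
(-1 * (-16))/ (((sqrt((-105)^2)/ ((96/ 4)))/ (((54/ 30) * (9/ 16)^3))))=6561/ 5600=1.17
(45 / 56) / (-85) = -9 / 952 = -0.01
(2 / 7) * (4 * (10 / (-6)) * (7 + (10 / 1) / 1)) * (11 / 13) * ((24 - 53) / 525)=43384 / 28665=1.51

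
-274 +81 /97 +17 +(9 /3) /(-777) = -6435729 /25123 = -256.17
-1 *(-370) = 370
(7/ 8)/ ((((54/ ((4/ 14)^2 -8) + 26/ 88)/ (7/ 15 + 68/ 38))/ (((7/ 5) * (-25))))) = 33617969/ 3174330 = 10.59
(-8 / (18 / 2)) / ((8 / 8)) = -8 / 9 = -0.89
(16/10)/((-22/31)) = -124/55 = -2.25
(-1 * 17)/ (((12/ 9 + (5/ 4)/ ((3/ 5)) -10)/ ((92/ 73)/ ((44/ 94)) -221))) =-452676/ 803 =-563.73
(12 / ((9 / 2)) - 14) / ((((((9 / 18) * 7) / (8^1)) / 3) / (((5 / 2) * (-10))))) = 13600 / 7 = 1942.86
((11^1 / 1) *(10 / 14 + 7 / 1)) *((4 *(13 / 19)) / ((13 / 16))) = 38016 / 133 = 285.83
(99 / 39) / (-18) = -11 / 78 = -0.14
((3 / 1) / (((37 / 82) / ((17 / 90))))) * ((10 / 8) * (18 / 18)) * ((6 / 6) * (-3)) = -697 / 148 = -4.71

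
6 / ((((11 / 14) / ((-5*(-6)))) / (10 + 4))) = 35280 / 11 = 3207.27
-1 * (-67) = 67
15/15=1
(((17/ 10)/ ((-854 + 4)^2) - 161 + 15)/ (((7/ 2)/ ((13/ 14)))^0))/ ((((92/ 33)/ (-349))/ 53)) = 37875381439599/ 39100000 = 968679.83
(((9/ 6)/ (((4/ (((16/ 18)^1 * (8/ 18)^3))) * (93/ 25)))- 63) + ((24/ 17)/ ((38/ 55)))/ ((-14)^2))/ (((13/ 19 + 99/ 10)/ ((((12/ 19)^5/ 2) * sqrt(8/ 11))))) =-2076083064586240 * sqrt(22)/ 38189433834064359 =-0.25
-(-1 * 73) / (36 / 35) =2555 / 36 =70.97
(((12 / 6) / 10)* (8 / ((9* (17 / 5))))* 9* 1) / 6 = 4 / 51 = 0.08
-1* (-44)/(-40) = -11/10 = -1.10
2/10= 0.20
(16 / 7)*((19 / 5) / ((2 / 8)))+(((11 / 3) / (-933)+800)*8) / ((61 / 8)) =874.08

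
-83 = -83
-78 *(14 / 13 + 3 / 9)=-110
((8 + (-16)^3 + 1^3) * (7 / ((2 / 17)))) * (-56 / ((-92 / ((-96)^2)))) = -31375604736 / 23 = -1364156727.65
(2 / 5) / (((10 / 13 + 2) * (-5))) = -13 / 450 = -0.03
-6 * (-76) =456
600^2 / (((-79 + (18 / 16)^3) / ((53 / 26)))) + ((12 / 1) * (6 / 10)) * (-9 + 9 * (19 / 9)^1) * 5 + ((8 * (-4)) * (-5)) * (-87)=-11886145320 / 516347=-23019.69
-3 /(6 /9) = -9 /2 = -4.50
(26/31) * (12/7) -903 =-195639/217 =-901.56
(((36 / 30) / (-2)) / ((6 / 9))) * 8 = -36 / 5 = -7.20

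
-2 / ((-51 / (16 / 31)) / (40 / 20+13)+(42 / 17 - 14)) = 2720 / 24639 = 0.11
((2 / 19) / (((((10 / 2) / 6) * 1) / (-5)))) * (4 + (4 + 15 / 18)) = -106 / 19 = -5.58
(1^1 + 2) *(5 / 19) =15 / 19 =0.79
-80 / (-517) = 80 / 517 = 0.15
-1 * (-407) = 407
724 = 724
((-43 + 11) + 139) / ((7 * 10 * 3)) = 107 / 210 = 0.51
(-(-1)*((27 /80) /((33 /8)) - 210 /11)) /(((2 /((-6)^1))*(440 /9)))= 56457 /48400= 1.17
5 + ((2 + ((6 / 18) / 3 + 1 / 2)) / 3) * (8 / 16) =587 / 108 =5.44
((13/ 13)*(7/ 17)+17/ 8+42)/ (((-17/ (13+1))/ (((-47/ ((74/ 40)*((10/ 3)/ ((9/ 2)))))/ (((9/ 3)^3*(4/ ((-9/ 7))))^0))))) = 53804331/ 42772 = 1257.93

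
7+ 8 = 15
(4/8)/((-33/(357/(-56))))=17/176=0.10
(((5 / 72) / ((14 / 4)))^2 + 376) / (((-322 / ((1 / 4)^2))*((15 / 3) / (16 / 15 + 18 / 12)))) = -262652819 / 7010841600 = -0.04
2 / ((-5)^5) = -2 / 3125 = -0.00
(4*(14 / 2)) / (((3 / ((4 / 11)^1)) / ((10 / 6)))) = 560 / 99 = 5.66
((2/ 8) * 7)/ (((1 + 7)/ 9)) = 63/ 32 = 1.97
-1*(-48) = 48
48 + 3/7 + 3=360/7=51.43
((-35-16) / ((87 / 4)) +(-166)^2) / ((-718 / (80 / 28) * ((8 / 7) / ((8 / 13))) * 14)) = -3995280 / 947401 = -4.22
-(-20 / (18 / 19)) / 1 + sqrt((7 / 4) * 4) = sqrt(7) + 190 / 9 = 23.76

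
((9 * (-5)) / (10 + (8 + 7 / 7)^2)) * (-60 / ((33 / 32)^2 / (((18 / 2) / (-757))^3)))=-223948800 / 4776550802023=-0.00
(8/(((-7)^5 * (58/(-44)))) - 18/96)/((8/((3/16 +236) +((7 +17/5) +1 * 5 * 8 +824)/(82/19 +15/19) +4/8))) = -4620121549719/484127651840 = -9.54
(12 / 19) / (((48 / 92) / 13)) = 299 / 19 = 15.74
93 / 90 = 1.03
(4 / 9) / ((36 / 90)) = 10 / 9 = 1.11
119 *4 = 476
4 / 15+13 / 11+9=1724 / 165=10.45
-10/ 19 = -0.53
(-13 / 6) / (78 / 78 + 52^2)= -13 / 16230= -0.00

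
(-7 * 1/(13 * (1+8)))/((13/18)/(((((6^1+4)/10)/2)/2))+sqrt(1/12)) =-0.02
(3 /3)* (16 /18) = 8 /9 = 0.89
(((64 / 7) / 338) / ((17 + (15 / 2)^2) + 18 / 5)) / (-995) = -128 / 361835929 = -0.00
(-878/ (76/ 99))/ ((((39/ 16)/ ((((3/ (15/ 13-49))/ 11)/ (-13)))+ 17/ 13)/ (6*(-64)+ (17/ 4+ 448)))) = -154243089/ 10987415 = -14.04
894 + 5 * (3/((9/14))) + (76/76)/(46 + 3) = 134851/147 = 917.35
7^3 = 343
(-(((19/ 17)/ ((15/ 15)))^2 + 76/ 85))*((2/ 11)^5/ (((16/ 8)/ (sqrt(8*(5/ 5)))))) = -99104*sqrt(2)/ 232718695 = -0.00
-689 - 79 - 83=-851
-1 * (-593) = 593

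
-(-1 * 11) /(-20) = -11 /20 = -0.55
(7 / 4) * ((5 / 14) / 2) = 5 / 16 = 0.31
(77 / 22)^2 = 49 / 4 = 12.25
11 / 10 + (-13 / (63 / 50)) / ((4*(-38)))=27959 / 23940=1.17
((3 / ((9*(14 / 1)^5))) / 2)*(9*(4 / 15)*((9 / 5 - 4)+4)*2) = 9 / 3361400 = 0.00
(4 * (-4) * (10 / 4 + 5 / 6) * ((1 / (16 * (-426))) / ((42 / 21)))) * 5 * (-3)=-25 / 426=-0.06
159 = 159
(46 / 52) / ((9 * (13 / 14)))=0.11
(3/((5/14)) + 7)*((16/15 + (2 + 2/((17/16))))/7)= 10.89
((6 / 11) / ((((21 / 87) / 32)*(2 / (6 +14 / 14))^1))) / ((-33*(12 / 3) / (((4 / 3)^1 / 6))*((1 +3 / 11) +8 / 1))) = -232 / 5049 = -0.05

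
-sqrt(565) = -23.77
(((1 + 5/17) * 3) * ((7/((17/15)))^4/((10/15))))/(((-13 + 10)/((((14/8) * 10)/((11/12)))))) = -76576893750/1419857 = -53932.82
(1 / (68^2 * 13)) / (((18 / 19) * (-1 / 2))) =-19 / 541008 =-0.00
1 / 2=0.50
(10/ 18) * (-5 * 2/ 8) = -25/ 36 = -0.69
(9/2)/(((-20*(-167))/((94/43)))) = 423/143620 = 0.00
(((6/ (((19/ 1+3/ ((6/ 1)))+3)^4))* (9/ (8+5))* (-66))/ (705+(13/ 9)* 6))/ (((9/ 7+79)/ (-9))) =0.00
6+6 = 12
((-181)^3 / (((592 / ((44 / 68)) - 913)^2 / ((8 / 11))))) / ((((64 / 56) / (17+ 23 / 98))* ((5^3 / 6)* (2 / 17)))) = -624289062221 / 85750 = -7280338.92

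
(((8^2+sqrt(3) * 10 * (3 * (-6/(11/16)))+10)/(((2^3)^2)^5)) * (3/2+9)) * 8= 777/134217728 - 945 * sqrt(3)/46137344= -0.00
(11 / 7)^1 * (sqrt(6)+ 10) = 19.56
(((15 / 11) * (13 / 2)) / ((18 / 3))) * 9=585 / 44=13.30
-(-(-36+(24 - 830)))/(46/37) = -677.26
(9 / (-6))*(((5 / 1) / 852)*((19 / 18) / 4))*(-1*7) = 665 / 40896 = 0.02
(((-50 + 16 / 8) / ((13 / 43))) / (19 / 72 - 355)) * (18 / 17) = 2674944 / 5644561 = 0.47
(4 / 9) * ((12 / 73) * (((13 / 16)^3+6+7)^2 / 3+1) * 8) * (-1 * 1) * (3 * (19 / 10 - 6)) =128103666593 / 287047680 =446.28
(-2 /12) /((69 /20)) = -10 /207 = -0.05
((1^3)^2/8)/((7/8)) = 1/7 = 0.14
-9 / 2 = -4.50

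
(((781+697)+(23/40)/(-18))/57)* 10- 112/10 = 5090861/20520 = 248.09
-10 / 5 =-2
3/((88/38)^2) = 1083/1936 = 0.56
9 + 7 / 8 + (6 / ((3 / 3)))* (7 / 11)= 1205 / 88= 13.69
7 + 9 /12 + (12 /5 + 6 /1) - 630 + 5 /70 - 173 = -110149 /140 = -786.78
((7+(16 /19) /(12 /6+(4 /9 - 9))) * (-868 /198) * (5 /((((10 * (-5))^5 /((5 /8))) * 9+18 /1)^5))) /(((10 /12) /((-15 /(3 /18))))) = -8357755 /948090109944447573569420018222318713555364029155708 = -0.00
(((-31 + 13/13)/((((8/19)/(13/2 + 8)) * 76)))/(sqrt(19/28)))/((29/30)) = -225 * sqrt(133)/152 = -17.07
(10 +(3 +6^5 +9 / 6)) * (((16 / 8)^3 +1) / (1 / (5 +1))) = 420687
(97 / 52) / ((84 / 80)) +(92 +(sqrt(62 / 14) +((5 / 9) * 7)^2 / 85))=sqrt(217) / 7 +11773154 / 125307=96.06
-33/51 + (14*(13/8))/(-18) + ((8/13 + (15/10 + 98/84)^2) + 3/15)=478597/79560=6.02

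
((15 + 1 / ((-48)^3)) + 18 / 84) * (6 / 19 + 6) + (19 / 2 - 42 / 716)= 11577086855 / 109702656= 105.53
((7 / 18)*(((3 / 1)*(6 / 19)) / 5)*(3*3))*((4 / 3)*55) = 924 / 19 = 48.63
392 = 392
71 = 71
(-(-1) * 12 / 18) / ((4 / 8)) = 1.33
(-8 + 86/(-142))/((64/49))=-29939/4544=-6.59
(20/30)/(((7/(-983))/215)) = -20128.10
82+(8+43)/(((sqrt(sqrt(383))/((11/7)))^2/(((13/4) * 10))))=82+401115 * sqrt(383)/37534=291.14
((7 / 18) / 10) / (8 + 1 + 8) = 7 / 3060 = 0.00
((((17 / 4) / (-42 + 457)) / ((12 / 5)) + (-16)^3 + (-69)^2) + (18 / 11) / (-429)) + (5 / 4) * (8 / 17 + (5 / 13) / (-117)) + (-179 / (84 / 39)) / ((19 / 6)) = 353301308989835 / 552602978928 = 639.34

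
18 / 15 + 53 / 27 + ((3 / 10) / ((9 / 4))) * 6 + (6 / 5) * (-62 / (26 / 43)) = -208991 / 1755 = -119.08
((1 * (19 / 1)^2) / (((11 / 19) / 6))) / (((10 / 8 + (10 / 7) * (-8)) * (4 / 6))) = -30324 / 55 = -551.35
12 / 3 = 4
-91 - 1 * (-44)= -47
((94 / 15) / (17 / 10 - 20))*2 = -376 / 549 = -0.68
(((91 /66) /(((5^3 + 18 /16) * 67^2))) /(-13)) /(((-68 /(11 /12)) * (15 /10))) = 7 /4157990118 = 0.00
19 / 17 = 1.12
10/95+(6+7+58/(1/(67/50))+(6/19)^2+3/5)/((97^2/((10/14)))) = 0.11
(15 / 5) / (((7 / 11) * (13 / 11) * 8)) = 363 / 728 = 0.50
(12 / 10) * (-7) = -42 / 5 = -8.40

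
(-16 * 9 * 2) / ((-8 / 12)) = 432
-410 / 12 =-205 / 6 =-34.17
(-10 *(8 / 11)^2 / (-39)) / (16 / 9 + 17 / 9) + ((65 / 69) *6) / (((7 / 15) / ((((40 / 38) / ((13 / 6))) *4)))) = 1247773760 / 52929877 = 23.57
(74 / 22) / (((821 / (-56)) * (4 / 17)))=-8806 / 9031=-0.98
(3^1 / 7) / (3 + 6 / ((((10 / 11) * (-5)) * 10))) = 250 / 1673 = 0.15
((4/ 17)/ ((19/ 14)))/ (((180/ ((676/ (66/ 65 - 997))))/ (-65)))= 7997080/ 188196273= 0.04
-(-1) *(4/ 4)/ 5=1/ 5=0.20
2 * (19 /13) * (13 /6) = 19 /3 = 6.33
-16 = -16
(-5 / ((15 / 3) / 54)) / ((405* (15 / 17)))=-34 / 225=-0.15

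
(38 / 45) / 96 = 19 / 2160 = 0.01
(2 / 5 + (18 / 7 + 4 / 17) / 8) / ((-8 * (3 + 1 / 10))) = -0.03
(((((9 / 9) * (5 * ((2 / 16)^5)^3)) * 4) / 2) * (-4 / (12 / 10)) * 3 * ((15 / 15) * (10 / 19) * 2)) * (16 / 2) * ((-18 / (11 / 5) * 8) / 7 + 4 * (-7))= 89875 / 100536594464768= 0.00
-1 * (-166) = 166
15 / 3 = 5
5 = 5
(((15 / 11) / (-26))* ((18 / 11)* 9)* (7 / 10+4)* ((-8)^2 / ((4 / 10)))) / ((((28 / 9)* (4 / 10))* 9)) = -571050 / 11011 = -51.86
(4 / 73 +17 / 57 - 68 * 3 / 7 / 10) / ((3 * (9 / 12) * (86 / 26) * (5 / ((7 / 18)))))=-9698182 / 362319075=-0.03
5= 5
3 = 3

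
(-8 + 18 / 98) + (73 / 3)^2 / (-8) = -288697 / 3528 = -81.83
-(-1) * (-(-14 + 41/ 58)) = 771/ 58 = 13.29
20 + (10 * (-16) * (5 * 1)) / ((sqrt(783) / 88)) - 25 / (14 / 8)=40 / 7 - 70400 * sqrt(87) / 261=-2510.18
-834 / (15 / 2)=-556 / 5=-111.20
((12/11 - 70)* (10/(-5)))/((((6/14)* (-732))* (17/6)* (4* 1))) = -2653/68442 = -0.04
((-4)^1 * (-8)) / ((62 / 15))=240 / 31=7.74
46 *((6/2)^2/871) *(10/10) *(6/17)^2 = 14904/251719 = 0.06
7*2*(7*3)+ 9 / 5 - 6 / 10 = 1476 / 5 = 295.20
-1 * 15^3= -3375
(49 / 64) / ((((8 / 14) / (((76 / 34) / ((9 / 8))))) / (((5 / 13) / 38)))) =1715 / 63648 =0.03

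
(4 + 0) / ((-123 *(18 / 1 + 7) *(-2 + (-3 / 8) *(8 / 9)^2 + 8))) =-0.00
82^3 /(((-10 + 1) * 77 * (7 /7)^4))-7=-556219 /693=-802.62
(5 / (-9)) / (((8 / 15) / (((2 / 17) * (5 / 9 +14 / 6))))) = -325 / 918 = -0.35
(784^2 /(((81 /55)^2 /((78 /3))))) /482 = 24171347200 /1581201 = 15286.70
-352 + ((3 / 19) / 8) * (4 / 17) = -227389 / 646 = -352.00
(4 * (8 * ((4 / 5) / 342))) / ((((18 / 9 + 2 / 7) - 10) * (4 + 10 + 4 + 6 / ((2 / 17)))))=-224 / 1592865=-0.00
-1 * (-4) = 4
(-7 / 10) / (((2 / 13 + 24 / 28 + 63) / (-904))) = 287924 / 29125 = 9.89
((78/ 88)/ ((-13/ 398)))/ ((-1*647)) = 597/ 14234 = 0.04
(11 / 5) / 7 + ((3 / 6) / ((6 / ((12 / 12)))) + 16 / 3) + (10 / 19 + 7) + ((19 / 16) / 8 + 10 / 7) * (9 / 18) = 7173457 / 510720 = 14.05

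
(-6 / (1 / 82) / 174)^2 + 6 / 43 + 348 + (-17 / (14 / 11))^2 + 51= 4150334087 / 7087948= 585.55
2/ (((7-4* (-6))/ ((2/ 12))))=1/ 93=0.01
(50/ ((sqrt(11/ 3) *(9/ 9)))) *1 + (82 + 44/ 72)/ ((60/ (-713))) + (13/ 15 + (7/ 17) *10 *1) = -3586483/ 3672 + 50 *sqrt(33)/ 11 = -950.60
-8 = -8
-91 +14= -77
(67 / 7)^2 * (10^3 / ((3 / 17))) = 76313000 / 147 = 519136.05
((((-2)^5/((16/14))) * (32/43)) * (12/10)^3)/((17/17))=-36.01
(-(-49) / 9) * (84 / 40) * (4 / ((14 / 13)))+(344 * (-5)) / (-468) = 26993 / 585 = 46.14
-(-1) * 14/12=1.17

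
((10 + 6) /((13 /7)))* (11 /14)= 88 /13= 6.77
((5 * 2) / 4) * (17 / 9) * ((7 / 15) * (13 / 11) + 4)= 12767 / 594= 21.49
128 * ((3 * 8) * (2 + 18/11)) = 122880/11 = 11170.91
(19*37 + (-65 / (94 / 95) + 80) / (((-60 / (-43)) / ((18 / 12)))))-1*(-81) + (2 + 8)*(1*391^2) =1150266255 / 752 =1529609.38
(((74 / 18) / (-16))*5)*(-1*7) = 1295 / 144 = 8.99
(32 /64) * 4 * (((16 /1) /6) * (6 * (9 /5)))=288 /5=57.60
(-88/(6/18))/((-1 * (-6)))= -44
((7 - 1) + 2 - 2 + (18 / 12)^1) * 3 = 22.50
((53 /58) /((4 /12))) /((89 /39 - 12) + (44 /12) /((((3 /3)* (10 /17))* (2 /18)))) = 31005 /524581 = 0.06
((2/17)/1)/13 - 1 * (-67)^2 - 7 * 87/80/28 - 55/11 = -317834267/70720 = -4494.26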